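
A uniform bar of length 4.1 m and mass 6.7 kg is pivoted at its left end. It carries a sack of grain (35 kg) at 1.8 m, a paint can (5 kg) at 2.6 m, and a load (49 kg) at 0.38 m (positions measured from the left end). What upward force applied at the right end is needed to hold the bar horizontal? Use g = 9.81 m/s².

F ≈ 259 N

About the left end:
Beam weight: 6.7 × 9.81 = 65.73 N down at 2.05 m → arm 2.05 m, τ = 65.73 × 2.05 = 134.7 N·m clockwise.
Sack of grain: 35 × 9.81 = 343.4 N down at 1.8 m → arm 1.8 m, τ = 343.4 × 1.8 = 618.1 N·m clockwise.
Paint can: 5 × 9.81 = 49.05 N down at 2.6 m → arm 2.6 m, τ = 49.05 × 2.6 = 127.5 N·m clockwise.
Load: 49 × 9.81 = 480.7 N down at 0.38 m → arm 0.38 m, τ = 480.7 × 0.38 = 182.7 N·m clockwise.
Net moment of the loads = 1063 N·m clockwise.
The upward force F acts at the right end, arm 4.1 m, giving F × 4.1 counterclockwise.
For rotational equilibrium, F × 4.1 = 1063, so F = 1063 / 4.1 = 259 N.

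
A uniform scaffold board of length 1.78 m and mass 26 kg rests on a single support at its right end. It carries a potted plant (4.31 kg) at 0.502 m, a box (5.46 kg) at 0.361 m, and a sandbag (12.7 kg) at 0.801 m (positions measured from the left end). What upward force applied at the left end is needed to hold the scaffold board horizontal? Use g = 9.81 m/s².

Choose the right end as the axis so the unknown pivot reaction has zero arm there.
Beam weight: 26 × 9.81 = 255.1 N down at 0.89 m → arm 0.89 m, τ = 255.1 × 0.89 = 227 N·m counterclockwise.
Potted plant: 4.31 × 9.81 = 42.28 N down at 0.502 m → arm 1.278 m, τ = 42.28 × 1.278 = 54.03 N·m counterclockwise.
Box: 5.46 × 9.81 = 53.56 N down at 0.361 m → arm 1.419 m, τ = 53.56 × 1.419 = 76 N·m counterclockwise.
Sandbag: 12.7 × 9.81 = 124.6 N down at 0.801 m → arm 0.979 m, τ = 124.6 × 0.979 = 122 N·m counterclockwise.
Net moment of the loads = 479 N·m counterclockwise.
The upward force F acts at the left end, arm 1.78 m, giving F × 1.78 clockwise.
Balancing moments: F × 1.78 = 479, giving F = 479 / 1.78 = 269 N.

F ≈ 269 N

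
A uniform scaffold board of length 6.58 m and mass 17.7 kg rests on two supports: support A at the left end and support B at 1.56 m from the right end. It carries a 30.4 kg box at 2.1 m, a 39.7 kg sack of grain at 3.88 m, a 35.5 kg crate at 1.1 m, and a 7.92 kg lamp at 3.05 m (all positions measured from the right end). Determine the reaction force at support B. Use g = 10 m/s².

Choose support A as the axis so its reaction then has zero moment arm.
Beam weight: 17.7 × 10 = 177 N down at 3.29 m → arm 3.29 m, τ = 177 × 3.29 = 582.3 N·m clockwise.
Box: 30.4 × 10 = 304 N down at 2.1 m → arm 4.48 m, τ = 304 × 4.48 = 1362 N·m clockwise.
Sack of grain: 39.7 × 10 = 397 N down at 3.88 m → arm 2.7 m, τ = 397 × 2.7 = 1072 N·m clockwise.
Crate: 35.5 × 10 = 355 N down at 1.1 m → arm 5.48 m, τ = 355 × 5.48 = 1945 N·m clockwise.
Lamp: 7.92 × 10 = 79.2 N down at 3.05 m → arm 3.53 m, τ = 79.2 × 3.53 = 279.6 N·m clockwise.
Net load moment about support A = 5241 N·m clockwise.
Reaction R at support B is upward at 1.56 m, arm 5.02 m → moment R × 5.02 counterclockwise.
For rotational equilibrium, R × 5.02 = 5241, so R = 1040 N.

R_B ≈ 1040 N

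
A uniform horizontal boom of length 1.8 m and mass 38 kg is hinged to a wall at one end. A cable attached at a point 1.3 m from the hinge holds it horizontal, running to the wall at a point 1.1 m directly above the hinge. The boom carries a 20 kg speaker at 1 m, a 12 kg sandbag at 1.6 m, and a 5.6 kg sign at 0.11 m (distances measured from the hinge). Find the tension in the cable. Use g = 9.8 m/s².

T ≈ 864 N

Choose the hinge as the axis so the unknown hinge reaction has zero arm there.
Beam weight: 38 × 9.8 = 372.4 N down at 0.9 m → arm 0.9 m, τ = 372.4 × 0.9 = 335.2 N·m clockwise.
Speaker: 20 × 9.8 = 196 N down at 1 m → arm 1 m, τ = 196 × 1 = 196 N·m clockwise.
Sandbag: 12 × 9.8 = 117.6 N down at 1.6 m → arm 1.6 m, τ = 117.6 × 1.6 = 188.2 N·m clockwise.
Sign: 5.6 × 9.8 = 54.88 N down at 0.11 m → arm 0.11 m, τ = 54.88 × 0.11 = 6.037 N·m clockwise.
Total clockwise load moment = 725.4 N·m.
The cable tension T acts at 1.3 m; only its component perpendicular to the boom, T sinθ, produces torque. sinθ = h/√(h²+d²) = 1.1/√(1.1²+1.3²) = 0.6459.
Στ = 0 ⇒ T × 1.3 × 0.6459 = 725.4 ⇒ T = 725.4 / 0.8397 = 864 N.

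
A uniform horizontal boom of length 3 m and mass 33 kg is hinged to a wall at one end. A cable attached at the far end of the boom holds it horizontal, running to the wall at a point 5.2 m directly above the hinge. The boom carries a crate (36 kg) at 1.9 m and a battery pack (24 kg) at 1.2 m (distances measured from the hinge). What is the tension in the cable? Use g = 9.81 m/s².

T ≈ 554 N

Sum moments about the hinge (the unknown hinge reaction has zero arm there).
Beam weight: 33 × 9.81 = 323.7 N down at 1.5 m → arm 1.5 m, τ = 323.7 × 1.5 = 485.5 N·m clockwise.
Crate: 36 × 9.81 = 353.2 N down at 1.9 m → arm 1.9 m, τ = 353.2 × 1.9 = 671.1 N·m clockwise.
Battery pack: 24 × 9.81 = 235.4 N down at 1.2 m → arm 1.2 m, τ = 235.4 × 1.2 = 282.5 N·m clockwise.
Total clockwise load moment = 1439 N·m.
The cable tension T acts at 3 m; only its component perpendicular to the boom, T sinθ, produces torque. sinθ = h/√(h²+d²) = 5.2/√(5.2²+3²) = 0.8662.
For rotational equilibrium, T × 3 × 0.8662 = 1439, so T = 1439 / 2.599 = 554 N.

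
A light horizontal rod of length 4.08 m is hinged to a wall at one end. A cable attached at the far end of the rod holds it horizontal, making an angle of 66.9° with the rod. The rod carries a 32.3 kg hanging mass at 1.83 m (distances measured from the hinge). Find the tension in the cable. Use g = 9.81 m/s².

Sum moments about the hinge (the unknown hinge reaction has zero arm there).
Hanging mass: 32.3 × 9.81 = 316.9 N down at 1.83 m → arm 1.83 m, τ = 316.9 × 1.83 = 579.9 N·m clockwise.
Total clockwise load moment = 579.9 N·m.
The cable tension T acts at 4.08 m; only its component perpendicular to the rod, T sinθ, produces torque. sin 66.9° = 0.9198.
Balancing moments: T × 4.08 × 0.9198 = 579.9, giving T = 579.9 / 3.753 = 155 N.

T ≈ 155 N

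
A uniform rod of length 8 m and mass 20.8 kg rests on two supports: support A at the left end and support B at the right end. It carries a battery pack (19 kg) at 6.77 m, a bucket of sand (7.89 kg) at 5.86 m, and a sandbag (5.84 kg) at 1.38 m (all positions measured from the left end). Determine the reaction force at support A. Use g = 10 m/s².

Take moments about support B.
Beam weight: 20.8 × 10 = 208 N down at 4 m → arm 4 m, τ = 208 × 4 = 832 N·m counterclockwise.
Battery pack: 19 × 10 = 190 N down at 6.77 m → arm 1.23 m, τ = 190 × 1.23 = 233.7 N·m counterclockwise.
Bucket of sand: 7.89 × 10 = 78.9 N down at 5.86 m → arm 2.14 m, τ = 78.9 × 2.14 = 168.8 N·m counterclockwise.
Sandbag: 5.84 × 10 = 58.4 N down at 1.38 m → arm 6.62 m, τ = 58.4 × 6.62 = 386.6 N·m counterclockwise.
Net load moment about support B = 1621 N·m counterclockwise.
Reaction R at support A is upward at 0 m, arm 8 m → moment R × 8 clockwise.
For rotational equilibrium, R × 8 = 1621, so R = 203 N.

R_A ≈ 203 N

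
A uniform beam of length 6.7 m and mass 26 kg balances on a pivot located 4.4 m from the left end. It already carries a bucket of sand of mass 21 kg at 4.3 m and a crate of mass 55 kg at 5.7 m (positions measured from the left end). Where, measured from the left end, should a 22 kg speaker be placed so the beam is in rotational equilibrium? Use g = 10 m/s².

x ≈ 2.49 m from the left end

Take moments about the pivot (at 4.4 m from the left end).
Beam weight: 26 × 10 = 260 N down at 3.35 m → arm 1.05 m, τ = 260 × 1.05 = 273 N·m counterclockwise.
Bucket of sand: 21 × 10 = 210 N down at 4.3 m → arm 0.1 m, τ = 210 × 0.1 = 21 N·m counterclockwise.
Crate: 55 × 10 = 550 N down at 5.7 m → arm 1.3 m, τ = 550 × 1.3 = 715 N·m clockwise.
Net moment of existing loads = 421 N·m clockwise.
The speaker weighs 22 × 10 = 220 N and must supply an equal counterclockwise moment, so its lever arm about the pivot is 421 / 220 = 1.91 m.
That puts it at 4.4 − 1.91 = 2.49 m from the left end.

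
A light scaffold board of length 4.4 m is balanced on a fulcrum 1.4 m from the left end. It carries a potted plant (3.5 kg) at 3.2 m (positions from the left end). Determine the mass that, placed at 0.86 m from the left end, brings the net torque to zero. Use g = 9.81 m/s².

m ≈ 11.7 kg

Taking torques about the fulcrum (at 1.4 m from the left end):
Potted plant: 3.5 × 9.81 = 34.34 N down at 3.2 m → arm 1.8 m, τ = 34.34 × 1.8 = 61.81 N·m clockwise.
Net moment of known loads = 61.81 N·m clockwise.
An unknown mass m at 0.86 m has arm 0.54 m; its moment is m·g·0.54 counterclockwise.
For rotational equilibrium, m × 9.81 × 0.54 = 61.81, so m = 61.81 / (9.81 × 0.54) = 11.7 kg.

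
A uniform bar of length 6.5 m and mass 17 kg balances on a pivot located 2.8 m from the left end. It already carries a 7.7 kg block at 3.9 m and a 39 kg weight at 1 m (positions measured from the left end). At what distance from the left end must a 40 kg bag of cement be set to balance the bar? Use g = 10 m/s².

x ≈ 4.15 m from the left end

Choose the pivot (at 2.8 m from the left end) as the axis so the support reaction has zero arm there.
Beam weight: 17 × 10 = 170 N down at 3.25 m → arm 0.45 m, τ = 170 × 0.45 = 76.5 N·m clockwise.
Block: 7.7 × 10 = 77 N down at 3.9 m → arm 1.1 m, τ = 77 × 1.1 = 84.7 N·m clockwise.
Weight: 39 × 10 = 390 N down at 1 m → arm 1.8 m, τ = 390 × 1.8 = 702 N·m counterclockwise.
Net moment of existing loads = 540.8 N·m counterclockwise.
The bag of cement weighs 40 × 10 = 400 N and must supply an equal clockwise moment, so its lever arm about the pivot is 540.8 / 400 = 1.35 m.
That puts it at 2.8 + 1.35 = 4.15 m from the left end.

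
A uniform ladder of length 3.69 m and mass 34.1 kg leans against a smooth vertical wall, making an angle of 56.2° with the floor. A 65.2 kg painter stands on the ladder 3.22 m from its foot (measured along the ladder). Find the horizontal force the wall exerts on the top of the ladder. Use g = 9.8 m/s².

N_wall ≈ 485 N

Take moments about the foot of the ladder.
Ladder weight 34.1×9.8 = 334.2 N acts at 1.845 m along the ladder; its horizontal arm is 1.845·cos56.2° = 1.026 m → τ = 342.9 N·m clockwise.
Painter: 65.2×9.8 = 639 N at 3.22 m → arm 1.791 m → τ = 1144 N·m clockwise.
Wall normal N acts horizontally at the top; its moment arm is the height L sinθ = 3.69·sin56.2° = 3.066 m, counterclockwise.
Στ = 0 ⇒ N × 3.066 = 1487 ⇒ N = 485 N.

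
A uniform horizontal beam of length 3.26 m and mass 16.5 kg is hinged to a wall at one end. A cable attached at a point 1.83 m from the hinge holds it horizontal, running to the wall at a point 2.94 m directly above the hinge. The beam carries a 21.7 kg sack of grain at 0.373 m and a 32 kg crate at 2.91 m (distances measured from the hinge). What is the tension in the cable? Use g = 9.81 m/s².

T ≈ 809 N

Take moments about the hinge.
Beam weight: 16.5 × 9.81 = 161.9 N down at 1.63 m → arm 1.63 m, τ = 161.9 × 1.63 = 263.9 N·m clockwise.
Sack of grain: 21.7 × 9.81 = 212.9 N down at 0.373 m → arm 0.373 m, τ = 212.9 × 0.373 = 79.41 N·m clockwise.
Crate: 32 × 9.81 = 313.9 N down at 2.91 m → arm 2.91 m, τ = 313.9 × 2.91 = 913.4 N·m clockwise.
Total clockwise load moment = 1257 N·m.
The cable tension T acts at 1.83 m; only its component perpendicular to the beam, T sinθ, produces torque. sinθ = h/√(h²+d²) = 2.94/√(2.94²+1.83²) = 0.849.
Balancing moments: T × 1.83 × 0.849 = 1257, giving T = 1257 / 1.554 = 809 N.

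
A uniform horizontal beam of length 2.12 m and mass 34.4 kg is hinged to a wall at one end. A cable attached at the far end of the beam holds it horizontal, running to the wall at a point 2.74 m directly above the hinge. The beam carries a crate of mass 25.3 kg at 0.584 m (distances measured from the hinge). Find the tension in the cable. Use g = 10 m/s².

T ≈ 306 N

Sum moments about the hinge (the unknown hinge reaction has zero arm there).
Beam weight: 34.4 × 10 = 344 N down at 1.06 m → arm 1.06 m, τ = 344 × 1.06 = 364.6 N·m clockwise.
Crate: 25.3 × 10 = 253 N down at 0.584 m → arm 0.584 m, τ = 253 × 0.584 = 147.8 N·m clockwise.
Total clockwise load moment = 512.4 N·m.
The cable tension T acts at 2.12 m; only its component perpendicular to the beam, T sinθ, produces torque. sinθ = h/√(h²+d²) = 2.74/√(2.74²+2.12²) = 0.7909.
Στ = 0 ⇒ T × 2.12 × 0.7909 = 512.4 ⇒ T = 512.4 / 1.677 = 306 N.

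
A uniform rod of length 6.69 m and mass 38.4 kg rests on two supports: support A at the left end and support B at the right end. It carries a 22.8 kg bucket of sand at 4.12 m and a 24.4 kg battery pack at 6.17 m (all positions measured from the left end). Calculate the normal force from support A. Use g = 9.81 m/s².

R_A ≈ 293 N

Taking torques about support B:
Beam weight: 38.4 × 9.81 = 376.7 N down at 3.345 m → arm 3.345 m, τ = 376.7 × 3.345 = 1260 N·m counterclockwise.
Bucket of sand: 22.8 × 9.81 = 223.7 N down at 4.12 m → arm 2.57 m, τ = 223.7 × 2.57 = 574.9 N·m counterclockwise.
Battery pack: 24.4 × 9.81 = 239.4 N down at 6.17 m → arm 0.52 m, τ = 239.4 × 0.52 = 124.5 N·m counterclockwise.
Net load moment about support B = 1959 N·m counterclockwise.
Reaction R at support A is upward at 0 m, arm 6.69 m → moment R × 6.69 clockwise.
Στ = 0 ⇒ R × 6.69 = 1959 ⇒ R = 293 N.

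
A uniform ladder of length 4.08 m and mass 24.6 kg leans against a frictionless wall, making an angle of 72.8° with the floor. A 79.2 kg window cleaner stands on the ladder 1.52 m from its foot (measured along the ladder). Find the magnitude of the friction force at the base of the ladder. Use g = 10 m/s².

About the foot of the ladder:
Ladder weight 24.6×10 = 246 N acts at 2.04 m along the ladder; its horizontal arm is 2.04·cos72.8° = 0.6032 m → τ = 148.4 N·m clockwise.
Window cleaner: 79.2×10 = 792 N at 1.52 m → arm 0.4495 m → τ = 356 N·m clockwise.
Wall normal N acts horizontally at the top; its moment arm is the height L sinθ = 4.08·sin72.8° = 3.898 m, counterclockwise.
Balancing moments: N × 3.898 = 504.4, giving N = 129 N.
ΣFx = 0: friction at the foot balances the wall's push, so f = N_wall = 129 N.

f ≈ 129 N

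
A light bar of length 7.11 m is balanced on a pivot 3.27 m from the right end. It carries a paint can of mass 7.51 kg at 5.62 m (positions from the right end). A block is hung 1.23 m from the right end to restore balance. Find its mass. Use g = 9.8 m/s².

m ≈ 8.65 kg

Take moments about the pivot (at 3.27 m from the right end).
Paint can: 7.51 × 9.8 = 73.6 N down at 5.62 m → arm 2.35 m, τ = 73.6 × 2.35 = 173 N·m counterclockwise.
Net moment of known loads = 173 N·m counterclockwise.
An unknown mass m at 1.23 m has arm 2.04 m; its moment is m·g·2.04 clockwise.
For rotational equilibrium, m × 9.8 × 2.04 = 173, so m = 173 / (9.8 × 2.04) = 8.65 kg.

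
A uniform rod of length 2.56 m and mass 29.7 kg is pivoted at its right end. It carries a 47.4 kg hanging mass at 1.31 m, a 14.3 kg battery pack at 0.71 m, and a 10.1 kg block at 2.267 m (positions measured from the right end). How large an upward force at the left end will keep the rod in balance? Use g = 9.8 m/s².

Take moments about the right end.
Beam weight: 29.7 × 9.8 = 291.1 N down at 1.28 m → arm 1.28 m, τ = 291.1 × 1.28 = 372.6 N·m counterclockwise.
Hanging mass: 47.4 × 9.8 = 464.5 N down at 1.31 m → arm 1.31 m, τ = 464.5 × 1.31 = 608.5 N·m counterclockwise.
Battery pack: 14.3 × 9.8 = 140.1 N down at 0.71 m → arm 0.71 m, τ = 140.1 × 0.71 = 99.47 N·m counterclockwise.
Block: 10.1 × 9.8 = 98.98 N down at 2.267 m → arm 2.267 m, τ = 98.98 × 2.267 = 224.4 N·m counterclockwise.
Net moment of the loads = 1305 N·m counterclockwise.
The upward force F acts at the left end, arm 2.56 m, giving F × 2.56 clockwise.
Στ = 0 ⇒ F × 2.56 = 1305 ⇒ F = 1305 / 2.56 = 510 N.

F ≈ 510 N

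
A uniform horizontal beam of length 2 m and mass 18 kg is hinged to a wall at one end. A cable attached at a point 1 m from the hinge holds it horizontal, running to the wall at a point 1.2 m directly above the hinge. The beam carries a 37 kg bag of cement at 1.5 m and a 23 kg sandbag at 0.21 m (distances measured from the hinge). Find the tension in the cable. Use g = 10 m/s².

Take moments about the hinge.
Beam weight: 18 × 10 = 180 N down at 1 m → arm 1 m, τ = 180 × 1 = 180 N·m clockwise.
Bag of cement: 37 × 10 = 370 N down at 1.5 m → arm 1.5 m, τ = 370 × 1.5 = 555 N·m clockwise.
Sandbag: 23 × 10 = 230 N down at 0.21 m → arm 0.21 m, τ = 230 × 0.21 = 48.3 N·m clockwise.
Total clockwise load moment = 783.3 N·m.
The cable tension T acts at 1 m; only its component perpendicular to the beam, T sinθ, produces torque. sinθ = h/√(h²+d²) = 1.2/√(1.2²+1²) = 0.7682.
Setting net torque to zero: T × 1 × 0.7682 = 783.3 → T = 783.3 / 0.7682 = 1020 N.

T ≈ 1020 N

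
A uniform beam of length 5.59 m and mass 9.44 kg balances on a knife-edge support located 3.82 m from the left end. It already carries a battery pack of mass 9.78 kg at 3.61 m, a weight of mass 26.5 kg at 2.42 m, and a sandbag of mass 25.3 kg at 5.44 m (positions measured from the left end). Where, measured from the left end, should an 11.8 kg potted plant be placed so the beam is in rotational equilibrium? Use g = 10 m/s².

x ≈ 4.48 m from the left end

Sum moments about the knife-edge support (at 3.82 m from the left end) (the support reaction has zero arm there).
Beam weight: 9.44 × 10 = 94.4 N down at 2.795 m → arm 1.025 m, τ = 94.4 × 1.025 = 96.76 N·m counterclockwise.
Battery pack: 9.78 × 10 = 97.8 N down at 3.61 m → arm 0.21 m, τ = 97.8 × 0.21 = 20.54 N·m counterclockwise.
Weight: 26.5 × 10 = 265 N down at 2.42 m → arm 1.4 m, τ = 265 × 1.4 = 371 N·m counterclockwise.
Sandbag: 25.3 × 10 = 253 N down at 5.44 m → arm 1.62 m, τ = 253 × 1.62 = 409.9 N·m clockwise.
Net moment of existing loads = 78.4 N·m counterclockwise.
The potted plant weighs 11.8 × 10 = 118 N and must supply an equal clockwise moment, so its lever arm about the knife-edge support is 78.4 / 118 = 0.664 m.
That puts it at 3.82 + 0.664 = 4.48 m from the left end.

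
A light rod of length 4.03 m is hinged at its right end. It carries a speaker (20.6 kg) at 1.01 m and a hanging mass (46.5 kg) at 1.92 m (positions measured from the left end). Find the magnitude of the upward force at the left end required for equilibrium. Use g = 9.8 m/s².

F ≈ 390 N

Taking torques about the right end:
Speaker: 20.6 × 9.8 = 201.9 N down at 1.01 m → arm 3.02 m, τ = 201.9 × 3.02 = 609.7 N·m counterclockwise.
Hanging mass: 46.5 × 9.8 = 455.7 N down at 1.92 m → arm 2.11 m, τ = 455.7 × 2.11 = 961.5 N·m counterclockwise.
Net moment of the loads = 1571 N·m counterclockwise.
The upward force F acts at the left end, arm 4.03 m, giving F × 4.03 clockwise.
For rotational equilibrium, F × 4.03 = 1571, so F = 1571 / 4.03 = 390 N.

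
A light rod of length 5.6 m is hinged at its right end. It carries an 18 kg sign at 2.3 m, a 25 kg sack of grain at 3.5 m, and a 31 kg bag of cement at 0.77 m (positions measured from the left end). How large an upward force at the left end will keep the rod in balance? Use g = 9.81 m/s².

Taking torques about the right end:
Sign: 18 × 9.81 = 176.6 N down at 2.3 m → arm 3.3 m, τ = 176.6 × 3.3 = 582.8 N·m counterclockwise.
Sack of grain: 25 × 9.81 = 245.2 N down at 3.5 m → arm 2.1 m, τ = 245.2 × 2.1 = 514.9 N·m counterclockwise.
Bag of cement: 31 × 9.81 = 304.1 N down at 0.77 m → arm 4.83 m, τ = 304.1 × 4.83 = 1469 N·m counterclockwise.
Net moment of the loads = 2567 N·m counterclockwise.
The upward force F acts at the left end, arm 5.6 m, giving F × 5.6 clockwise.
Balancing moments: F × 5.6 = 2567, giving F = 2567 / 5.6 = 458 N.

F ≈ 458 N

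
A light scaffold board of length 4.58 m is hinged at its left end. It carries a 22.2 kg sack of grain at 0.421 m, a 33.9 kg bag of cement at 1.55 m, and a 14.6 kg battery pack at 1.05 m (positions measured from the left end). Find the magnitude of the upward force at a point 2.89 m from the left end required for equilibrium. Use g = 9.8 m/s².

Sum moments about the left end (the unknown pivot reaction has zero arm there).
Sack of grain: 22.2 × 9.8 = 217.6 N down at 0.421 m → arm 0.421 m, τ = 217.6 × 0.421 = 91.61 N·m clockwise.
Bag of cement: 33.9 × 9.8 = 332.2 N down at 1.55 m → arm 1.55 m, τ = 332.2 × 1.55 = 514.9 N·m clockwise.
Battery pack: 14.6 × 9.8 = 143.1 N down at 1.05 m → arm 1.05 m, τ = 143.1 × 1.05 = 150.3 N·m clockwise.
Net moment of the loads = 756.8 N·m clockwise.
The upward force F acts at a point 2.89 m from the left end, arm 2.89 m, giving F × 2.89 counterclockwise.
Setting net torque to zero: F × 2.89 = 756.8 → F = 756.8 / 2.89 = 262 N.

F ≈ 262 N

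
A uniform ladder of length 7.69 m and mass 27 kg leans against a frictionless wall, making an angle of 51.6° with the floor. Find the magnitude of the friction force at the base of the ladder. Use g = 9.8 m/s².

Taking torques about the foot of the ladder:
Ladder weight 27×9.8 = 264.6 N acts at 3.845 m along the ladder; its horizontal arm is 3.845·cos51.6° = 2.388 m → τ = 631.9 N·m clockwise.
Wall normal N acts horizontally at the top; its moment arm is the height L sinθ = 7.69·sin51.6° = 6.027 m, counterclockwise.
For rotational equilibrium, N × 6.027 = 631.9, so N = 105 N.
ΣFx = 0: friction at the foot balances the wall's push, so f = N_wall = 105 N.

f ≈ 105 N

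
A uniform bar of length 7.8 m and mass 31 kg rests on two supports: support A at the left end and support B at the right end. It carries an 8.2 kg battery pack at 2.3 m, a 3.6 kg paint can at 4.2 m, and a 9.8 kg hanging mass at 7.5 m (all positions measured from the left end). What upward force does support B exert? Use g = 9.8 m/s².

About support A:
Beam weight: 31 × 9.8 = 303.8 N down at 3.9 m → arm 3.9 m, τ = 303.8 × 3.9 = 1185 N·m clockwise.
Battery pack: 8.2 × 9.8 = 80.36 N down at 2.3 m → arm 2.3 m, τ = 80.36 × 2.3 = 184.8 N·m clockwise.
Paint can: 3.6 × 9.8 = 35.28 N down at 4.2 m → arm 4.2 m, τ = 35.28 × 4.2 = 148.2 N·m clockwise.
Hanging mass: 9.8 × 9.8 = 96.04 N down at 7.5 m → arm 7.5 m, τ = 96.04 × 7.5 = 720.3 N·m clockwise.
Net load moment about support A = 2238 N·m clockwise.
Reaction R at support B is upward at 7.8 m, arm 7.8 m → moment R × 7.8 counterclockwise.
For rotational equilibrium, R × 7.8 = 2238, so R = 287 N.

R_B ≈ 287 N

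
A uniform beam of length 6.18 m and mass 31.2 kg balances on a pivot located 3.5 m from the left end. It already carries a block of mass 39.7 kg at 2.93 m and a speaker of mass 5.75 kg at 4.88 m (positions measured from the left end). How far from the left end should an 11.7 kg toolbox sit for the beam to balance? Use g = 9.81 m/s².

x ≈ 5.85 m from the left end

Taking torques about the pivot (at 3.5 m from the left end):
Beam weight: 31.2 × 9.81 = 306.1 N down at 3.09 m → arm 0.41 m, τ = 306.1 × 0.41 = 125.5 N·m counterclockwise.
Block: 39.7 × 9.81 = 389.5 N down at 2.93 m → arm 0.57 m, τ = 389.5 × 0.57 = 222 N·m counterclockwise.
Speaker: 5.75 × 9.81 = 56.41 N down at 4.88 m → arm 1.38 m, τ = 56.41 × 1.38 = 77.85 N·m clockwise.
Net moment of existing loads = 269.6 N·m counterclockwise.
The toolbox weighs 11.7 × 9.81 = 114.8 N and must supply an equal clockwise moment, so its lever arm about the pivot is 269.6 / 114.8 = 2.35 m.
That puts it at 3.5 + 2.35 = 5.85 m from the left end.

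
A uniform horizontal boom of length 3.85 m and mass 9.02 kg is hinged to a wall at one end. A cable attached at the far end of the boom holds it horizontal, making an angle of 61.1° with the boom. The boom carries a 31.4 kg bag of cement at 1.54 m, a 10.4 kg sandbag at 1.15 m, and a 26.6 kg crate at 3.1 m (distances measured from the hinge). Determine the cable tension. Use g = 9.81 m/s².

Taking torques about the hinge:
Beam weight: 9.02 × 9.81 = 88.49 N down at 1.925 m → arm 1.925 m, τ = 88.49 × 1.925 = 170.3 N·m clockwise.
Bag of cement: 31.4 × 9.81 = 308 N down at 1.54 m → arm 1.54 m, τ = 308 × 1.54 = 474.3 N·m clockwise.
Sandbag: 10.4 × 9.81 = 102 N down at 1.15 m → arm 1.15 m, τ = 102 × 1.15 = 117.3 N·m clockwise.
Crate: 26.6 × 9.81 = 260.9 N down at 3.1 m → arm 3.1 m, τ = 260.9 × 3.1 = 808.8 N·m clockwise.
Total clockwise load moment = 1571 N·m.
The cable tension T acts at 3.85 m; only its component perpendicular to the boom, T sinθ, produces torque. sin 61.1° = 0.8755.
Setting net torque to zero: T × 3.85 × 0.8755 = 1571 → T = 1571 / 3.371 = 466 N.

T ≈ 466 N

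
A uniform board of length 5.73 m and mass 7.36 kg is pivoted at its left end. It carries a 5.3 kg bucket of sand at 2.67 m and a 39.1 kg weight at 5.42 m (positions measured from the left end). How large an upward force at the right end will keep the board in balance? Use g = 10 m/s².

F ≈ 431 N

About the left end:
Beam weight: 7.36 × 10 = 73.6 N down at 2.865 m → arm 2.865 m, τ = 73.6 × 2.865 = 210.9 N·m clockwise.
Bucket of sand: 5.3 × 10 = 53 N down at 2.67 m → arm 2.67 m, τ = 53 × 2.67 = 141.5 N·m clockwise.
Weight: 39.1 × 10 = 391 N down at 5.42 m → arm 5.42 m, τ = 391 × 5.42 = 2119 N·m clockwise.
Net moment of the loads = 2471 N·m clockwise.
The upward force F acts at the right end, arm 5.73 m, giving F × 5.73 counterclockwise.
Setting net torque to zero: F × 5.73 = 2471 → F = 2471 / 5.73 = 431 N.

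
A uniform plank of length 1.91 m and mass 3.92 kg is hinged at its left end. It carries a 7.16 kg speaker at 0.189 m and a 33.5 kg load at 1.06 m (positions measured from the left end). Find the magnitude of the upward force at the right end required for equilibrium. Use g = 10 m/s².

Sum moments about the left end (the unknown pivot reaction has zero arm there).
Beam weight: 3.92 × 10 = 39.2 N down at 0.955 m → arm 0.955 m, τ = 39.2 × 0.955 = 37.44 N·m clockwise.
Speaker: 7.16 × 10 = 71.6 N down at 0.189 m → arm 0.189 m, τ = 71.6 × 0.189 = 13.53 N·m clockwise.
Load: 33.5 × 10 = 335 N down at 1.06 m → arm 1.06 m, τ = 335 × 1.06 = 355.1 N·m clockwise.
Net moment of the loads = 406.1 N·m clockwise.
The upward force F acts at the right end, arm 1.91 m, giving F × 1.91 counterclockwise.
Setting net torque to zero: F × 1.91 = 406.1 → F = 406.1 / 1.91 = 213 N.

F ≈ 213 N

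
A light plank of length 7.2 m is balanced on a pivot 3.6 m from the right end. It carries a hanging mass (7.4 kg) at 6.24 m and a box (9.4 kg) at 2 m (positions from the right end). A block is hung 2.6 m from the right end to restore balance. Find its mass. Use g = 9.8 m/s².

m ≈ 4.5 kg

Taking torques about the pivot (at 3.6 m from the right end):
Hanging mass: 7.4 × 9.8 = 72.52 N down at 6.24 m → arm 2.64 m, τ = 72.52 × 2.64 = 191.5 N·m counterclockwise.
Box: 9.4 × 9.8 = 92.12 N down at 2 m → arm 1.6 m, τ = 92.12 × 1.6 = 147.4 N·m clockwise.
Net moment of known loads = 44.1 N·m counterclockwise.
An unknown mass m at 2.6 m has arm 1 m; its moment is m·g·1 clockwise.
Setting net torque to zero: m × 9.8 × 1 = 44.1 → m = 44.1 / (9.8 × 1) = 4.5 kg.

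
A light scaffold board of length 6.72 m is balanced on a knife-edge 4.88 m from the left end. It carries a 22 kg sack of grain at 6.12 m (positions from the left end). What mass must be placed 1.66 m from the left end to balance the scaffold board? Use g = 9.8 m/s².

m ≈ 8.47 kg

Sum moments about the knife-edge (at 4.88 m from the left end) (the support reaction has zero arm there).
Sack of grain: 22 × 9.8 = 215.6 N down at 6.12 m → arm 1.24 m, τ = 215.6 × 1.24 = 267.3 N·m clockwise.
Net moment of known loads = 267.3 N·m clockwise.
An unknown mass m at 1.66 m has arm 3.22 m; its moment is m·g·3.22 counterclockwise.
For rotational equilibrium, m × 9.8 × 3.22 = 267.3, so m = 267.3 / (9.8 × 3.22) = 8.47 kg.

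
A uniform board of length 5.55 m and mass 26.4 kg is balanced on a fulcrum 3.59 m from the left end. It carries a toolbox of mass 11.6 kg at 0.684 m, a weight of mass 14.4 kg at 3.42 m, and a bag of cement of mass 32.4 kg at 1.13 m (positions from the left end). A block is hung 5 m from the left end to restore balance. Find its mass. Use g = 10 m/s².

Taking torques about the fulcrum (at 3.59 m from the left end):
Beam weight: 26.4 × 10 = 264 N down at 2.775 m → arm 0.815 m, τ = 264 × 0.815 = 215.2 N·m counterclockwise.
Toolbox: 11.6 × 10 = 116 N down at 0.684 m → arm 2.906 m, τ = 116 × 2.906 = 337.1 N·m counterclockwise.
Weight: 14.4 × 10 = 144 N down at 3.42 m → arm 0.17 m, τ = 144 × 0.17 = 24.48 N·m counterclockwise.
Bag of cement: 32.4 × 10 = 324 N down at 1.13 m → arm 2.46 m, τ = 324 × 2.46 = 797 N·m counterclockwise.
Net moment of known loads = 1374 N·m counterclockwise.
An unknown mass m at 5 m has arm 1.41 m; its moment is m·g·1.41 clockwise.
For rotational equilibrium, m × 10 × 1.41 = 1374, so m = 1374 / (10 × 1.41) = 97.4 kg.

m ≈ 97.4 kg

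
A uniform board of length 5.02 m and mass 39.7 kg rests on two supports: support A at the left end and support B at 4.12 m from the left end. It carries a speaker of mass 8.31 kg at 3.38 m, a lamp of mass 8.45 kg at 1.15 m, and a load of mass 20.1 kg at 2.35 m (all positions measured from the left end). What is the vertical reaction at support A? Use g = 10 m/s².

About support B:
Beam weight: 39.7 × 10 = 397 N down at 2.51 m → arm 1.61 m, τ = 397 × 1.61 = 639.2 N·m counterclockwise.
Speaker: 8.31 × 10 = 83.1 N down at 3.38 m → arm 0.74 m, τ = 83.1 × 0.74 = 61.49 N·m counterclockwise.
Lamp: 8.45 × 10 = 84.5 N down at 1.15 m → arm 2.97 m, τ = 84.5 × 2.97 = 251 N·m counterclockwise.
Load: 20.1 × 10 = 201 N down at 2.35 m → arm 1.77 m, τ = 201 × 1.77 = 355.8 N·m counterclockwise.
Net load moment about support B = 1307 N·m counterclockwise.
Reaction R at support A is upward at 0 m, arm 4.12 m → moment R × 4.12 clockwise.
For rotational equilibrium, R × 4.12 = 1307, so R = 317 N.

R_A ≈ 317 N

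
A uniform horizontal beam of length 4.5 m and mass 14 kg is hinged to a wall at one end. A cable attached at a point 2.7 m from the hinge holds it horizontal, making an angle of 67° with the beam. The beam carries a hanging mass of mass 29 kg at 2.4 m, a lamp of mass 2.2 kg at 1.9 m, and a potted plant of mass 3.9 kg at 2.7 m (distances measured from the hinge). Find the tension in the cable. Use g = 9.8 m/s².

T ≈ 457 N

Sum moments about the hinge (the unknown hinge reaction has zero arm there).
Beam weight: 14 × 9.8 = 137.2 N down at 2.25 m → arm 2.25 m, τ = 137.2 × 2.25 = 308.7 N·m clockwise.
Hanging mass: 29 × 9.8 = 284.2 N down at 2.4 m → arm 2.4 m, τ = 284.2 × 2.4 = 682.1 N·m clockwise.
Lamp: 2.2 × 9.8 = 21.56 N down at 1.9 m → arm 1.9 m, τ = 21.56 × 1.9 = 40.96 N·m clockwise.
Potted plant: 3.9 × 9.8 = 38.22 N down at 2.7 m → arm 2.7 m, τ = 38.22 × 2.7 = 103.2 N·m clockwise.
Total clockwise load moment = 1135 N·m.
The cable tension T acts at 2.7 m; only its component perpendicular to the beam, T sinθ, produces torque. sin 67° = 0.9205.
Balancing moments: T × 2.7 × 0.9205 = 1135, giving T = 1135 / 2.485 = 457 N.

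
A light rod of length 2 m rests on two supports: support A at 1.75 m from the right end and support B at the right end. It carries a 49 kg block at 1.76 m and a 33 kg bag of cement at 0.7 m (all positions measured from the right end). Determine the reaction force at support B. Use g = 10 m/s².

Take moments about support A.
Block: 49 × 10 = 490 N down at 1.76 m → arm 0.01 m, τ = 490 × 0.01 = 4.9 N·m counterclockwise.
Bag of cement: 33 × 10 = 330 N down at 0.7 m → arm 1.05 m, τ = 330 × 1.05 = 346.5 N·m clockwise.
Net load moment about support A = 341.6 N·m clockwise.
Reaction R at support B is upward at 0 m, arm 1.75 m → moment R × 1.75 counterclockwise.
For rotational equilibrium, R × 1.75 = 341.6, so R = 195 N.

R_B ≈ 195 N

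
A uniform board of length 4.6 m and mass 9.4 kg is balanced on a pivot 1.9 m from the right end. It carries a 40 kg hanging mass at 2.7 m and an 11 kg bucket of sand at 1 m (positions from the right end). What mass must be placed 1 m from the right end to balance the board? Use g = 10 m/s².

Take moments about the pivot (at 1.9 m from the right end).
Beam weight: 9.4 × 10 = 94 N down at 2.3 m → arm 0.4 m, τ = 94 × 0.4 = 37.6 N·m counterclockwise.
Hanging mass: 40 × 10 = 400 N down at 2.7 m → arm 0.8 m, τ = 400 × 0.8 = 320 N·m counterclockwise.
Bucket of sand: 11 × 10 = 110 N down at 1 m → arm 0.9 m, τ = 110 × 0.9 = 99 N·m clockwise.
Net moment of known loads = 258.6 N·m counterclockwise.
An unknown mass m at 1 m has arm 0.9 m; its moment is m·g·0.9 clockwise.
Setting net torque to zero: m × 10 × 0.9 = 258.6 → m = 258.6 / (10 × 0.9) = 28.7 kg.

m ≈ 28.7 kg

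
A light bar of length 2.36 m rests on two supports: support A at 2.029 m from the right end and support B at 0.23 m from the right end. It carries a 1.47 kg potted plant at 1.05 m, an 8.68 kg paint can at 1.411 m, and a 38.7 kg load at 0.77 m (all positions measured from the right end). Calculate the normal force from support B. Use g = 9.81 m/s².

R_B ≈ 303 N

Taking torques about support A:
Potted plant: 1.47 × 9.81 = 14.42 N down at 1.05 m → arm 0.979 m, τ = 14.42 × 0.979 = 14.12 N·m clockwise.
Paint can: 8.68 × 9.81 = 85.15 N down at 1.411 m → arm 0.618 m, τ = 85.15 × 0.618 = 52.62 N·m clockwise.
Load: 38.7 × 9.81 = 379.6 N down at 0.77 m → arm 1.259 m, τ = 379.6 × 1.259 = 477.9 N·m clockwise.
Net load moment about support A = 544.6 N·m clockwise.
Reaction R at support B is upward at 0.23 m, arm 1.799 m → moment R × 1.799 counterclockwise.
For rotational equilibrium, R × 1.799 = 544.6, so R = 303 N.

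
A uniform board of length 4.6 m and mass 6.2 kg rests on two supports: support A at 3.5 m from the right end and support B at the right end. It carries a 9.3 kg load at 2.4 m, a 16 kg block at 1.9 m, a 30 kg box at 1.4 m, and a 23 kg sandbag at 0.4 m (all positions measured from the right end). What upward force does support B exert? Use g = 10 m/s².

R_B ≈ 507 N

About support A:
Beam weight: 6.2 × 10 = 62 N down at 2.3 m → arm 1.2 m, τ = 62 × 1.2 = 74.4 N·m clockwise.
Load: 9.3 × 10 = 93 N down at 2.4 m → arm 1.1 m, τ = 93 × 1.1 = 102.3 N·m clockwise.
Block: 16 × 10 = 160 N down at 1.9 m → arm 1.6 m, τ = 160 × 1.6 = 256 N·m clockwise.
Box: 30 × 10 = 300 N down at 1.4 m → arm 2.1 m, τ = 300 × 2.1 = 630 N·m clockwise.
Sandbag: 23 × 10 = 230 N down at 0.4 m → arm 3.1 m, τ = 230 × 3.1 = 713 N·m clockwise.
Net load moment about support A = 1776 N·m clockwise.
Reaction R at support B is upward at 0 m, arm 3.5 m → moment R × 3.5 counterclockwise.
For rotational equilibrium, R × 3.5 = 1776, so R = 507 N.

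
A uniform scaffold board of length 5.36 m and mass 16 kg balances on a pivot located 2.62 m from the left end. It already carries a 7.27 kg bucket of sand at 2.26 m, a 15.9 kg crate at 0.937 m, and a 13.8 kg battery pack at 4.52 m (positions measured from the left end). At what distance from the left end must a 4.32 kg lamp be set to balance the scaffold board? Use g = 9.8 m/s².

Taking torques about the pivot (at 2.62 m from the left end):
Beam weight: 16 × 9.8 = 156.8 N down at 2.68 m → arm 0.06 m, τ = 156.8 × 0.06 = 9.408 N·m clockwise.
Bucket of sand: 7.27 × 9.8 = 71.25 N down at 2.26 m → arm 0.36 m, τ = 71.25 × 0.36 = 25.65 N·m counterclockwise.
Crate: 15.9 × 9.8 = 155.8 N down at 0.937 m → arm 1.683 m, τ = 155.8 × 1.683 = 262.2 N·m counterclockwise.
Battery pack: 13.8 × 9.8 = 135.2 N down at 4.52 m → arm 1.9 m, τ = 135.2 × 1.9 = 256.9 N·m clockwise.
Net moment of existing loads = 21.54 N·m counterclockwise.
The lamp weighs 4.32 × 9.8 = 42.34 N and must supply an equal clockwise moment, so its lever arm about the pivot is 21.54 / 42.34 = 0.509 m.
That puts it at 2.62 + 0.509 = 3.13 m from the left end.

x ≈ 3.13 m from the left end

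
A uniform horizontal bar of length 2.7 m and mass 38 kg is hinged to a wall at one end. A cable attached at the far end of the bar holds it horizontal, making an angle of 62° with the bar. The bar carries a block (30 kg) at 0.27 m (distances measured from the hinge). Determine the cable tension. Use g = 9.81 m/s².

About the hinge:
Beam weight: 38 × 9.81 = 372.8 N down at 1.35 m → arm 1.35 m, τ = 372.8 × 1.35 = 503.3 N·m clockwise.
Block: 30 × 9.81 = 294.3 N down at 0.27 m → arm 0.27 m, τ = 294.3 × 0.27 = 79.46 N·m clockwise.
Total clockwise load moment = 582.8 N·m.
The cable tension T acts at 2.7 m; only its component perpendicular to the bar, T sinθ, produces torque. sin 62° = 0.8829.
Setting net torque to zero: T × 2.7 × 0.8829 = 582.8 → T = 582.8 / 2.384 = 244 N.

T ≈ 244 N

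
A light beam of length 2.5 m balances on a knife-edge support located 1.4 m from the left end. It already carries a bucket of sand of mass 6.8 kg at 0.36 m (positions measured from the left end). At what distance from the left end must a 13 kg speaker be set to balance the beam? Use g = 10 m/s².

x ≈ 1.94 m from the left end

About the knife-edge support (at 1.4 m from the left end):
Bucket of sand: 6.8 × 10 = 68 N down at 0.36 m → arm 1.04 m, τ = 68 × 1.04 = 70.72 N·m counterclockwise.
Net moment of existing loads = 70.72 N·m counterclockwise.
The speaker weighs 13 × 10 = 130 N and must supply an equal clockwise moment, so its lever arm about the knife-edge support is 70.72 / 130 = 0.544 m.
That puts it at 1.4 + 0.544 = 1.94 m from the left end.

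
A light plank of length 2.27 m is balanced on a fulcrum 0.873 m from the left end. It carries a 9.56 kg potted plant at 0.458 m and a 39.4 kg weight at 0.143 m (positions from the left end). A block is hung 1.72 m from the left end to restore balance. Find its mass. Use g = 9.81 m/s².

Choose the fulcrum (at 0.873 m from the left end) as the axis so the support reaction has zero arm there.
Potted plant: 9.56 × 9.81 = 93.78 N down at 0.458 m → arm 0.415 m, τ = 93.78 × 0.415 = 38.92 N·m counterclockwise.
Weight: 39.4 × 9.81 = 386.5 N down at 0.143 m → arm 0.73 m, τ = 386.5 × 0.73 = 282.1 N·m counterclockwise.
Net moment of known loads = 321 N·m counterclockwise.
An unknown mass m at 1.72 m has arm 0.847 m; its moment is m·g·0.847 clockwise.
For rotational equilibrium, m × 9.81 × 0.847 = 321, so m = 321 / (9.81 × 0.847) = 38.6 kg.

m ≈ 38.6 kg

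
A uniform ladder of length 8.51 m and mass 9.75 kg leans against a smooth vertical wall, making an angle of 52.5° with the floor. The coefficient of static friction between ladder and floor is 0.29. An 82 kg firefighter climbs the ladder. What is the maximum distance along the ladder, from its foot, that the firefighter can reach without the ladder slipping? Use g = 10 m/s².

d ≈ 3.09 m

Sum moments about the foot of the ladder (the floor normal and friction both act there and drop out).
Ladder weight 9.75×10 = 97.5 N acts at 4.255 m along the ladder; its horizontal arm is 4.255·cos52.5° = 2.59 m → τ = 252.5 N·m clockwise.
Firefighter weight 82×10 = 820 N at distance d → arm d·cos52.5° → τ = 820·d·0.6088 clockwise.
Wall normal N at the top has arm L sinθ = 6.751 m counterclockwise, so Στ = 0 gives N·6.751 = 252.5 + 499.2·d.
ΣFy = 0 ⇒ N_floor = 917.5 N, so the maximum friction is μ_s·N_floor = 0.29×917.5 = 266.1 N. ΣFx = 0 ⇒ N_wall = f, so at the slipping point N = 266.1 N.
Substituting: 266.1×6.751 = 252.5 + 499.2·d ⇒ d = (1796 − 252.5) / 499.2 = 3.09 m.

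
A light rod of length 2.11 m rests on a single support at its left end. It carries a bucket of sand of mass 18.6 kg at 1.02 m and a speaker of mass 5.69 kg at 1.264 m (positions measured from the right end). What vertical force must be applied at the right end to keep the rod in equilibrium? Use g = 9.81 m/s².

Sum moments about the left end (the unknown pivot reaction has zero arm there).
Bucket of sand: 18.6 × 9.81 = 182.5 N down at 1.02 m → arm 1.09 m, τ = 182.5 × 1.09 = 198.9 N·m clockwise.
Speaker: 5.69 × 9.81 = 55.82 N down at 1.264 m → arm 0.846 m, τ = 55.82 × 0.846 = 47.22 N·m clockwise.
Net moment of the loads = 246.1 N·m clockwise.
The upward force F acts at the right end, arm 2.11 m, giving F × 2.11 counterclockwise.
For rotational equilibrium, F × 2.11 = 246.1, so F = 246.1 / 2.11 = 117 N.

F ≈ 117 N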